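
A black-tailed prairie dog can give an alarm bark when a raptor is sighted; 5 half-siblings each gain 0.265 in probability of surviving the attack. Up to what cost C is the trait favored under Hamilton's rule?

0.33125

r to a half-sibling = 0.25 (half-sibs share one parent — one path of length 2: r = (1/2)^2 = 1/4).
Hamilton's rule: n·r·B > C, so the trait is favored while C < n·r·B = 5·0.25·0.265 = 0.33125.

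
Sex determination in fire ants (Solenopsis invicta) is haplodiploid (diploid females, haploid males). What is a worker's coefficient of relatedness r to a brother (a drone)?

Her haploid brother carries none of their father's genes and a random half of their mother's genome; that half matches the maternal half of her own genome with probability 1/2: r = 1/2 · 1/2 = 1/4.

0.25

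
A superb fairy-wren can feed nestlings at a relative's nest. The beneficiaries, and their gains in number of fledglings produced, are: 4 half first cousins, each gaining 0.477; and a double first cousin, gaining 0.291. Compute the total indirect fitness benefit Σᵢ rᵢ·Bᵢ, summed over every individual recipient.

0.192

r to a half first cousin = 0.0625 (half first cousins share one grandparent — one path of length 4: r = (1/2)^4 = 1/16).
r to a double first cousin = 0.25 (double first cousins share both grandparent pairs — four paths of length 4: r = 4·(1/2)^4 = 1/4).
Summing one r·B term per recipient: 4·0.0625·0.477 + 1·0.25·0.291 = 0.192.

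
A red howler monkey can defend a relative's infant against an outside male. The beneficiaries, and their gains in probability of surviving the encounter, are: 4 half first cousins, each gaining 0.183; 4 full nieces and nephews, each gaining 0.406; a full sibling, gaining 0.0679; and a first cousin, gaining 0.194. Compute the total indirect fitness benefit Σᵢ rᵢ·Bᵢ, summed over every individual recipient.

0.50995

r to a half first cousin = 0.0625 (half first cousins share one grandparent — one path of length 4: r = (1/2)^4 = 1/16).
r to a full niece or nephew = 1/4 (full aunt/uncle↔niece/nephew: two paths of length 3 through the shared grandparent pair: r = 2·(1/2)^3 = 1/4).
r to a full sibling = 0.5 (full sibs share both parents — two paths of length 2: r = 2·(1/2)^2 = 1/2).
r to a first cousin = 1/8 (first cousins share one grandparent pair — two paths of length 4: r = 2·(1/2)^4 = 1/8).
Summing one r·B term per recipient: 4·0.0625·0.183 + 4·0.25·0.406 + 1·0.5·0.0679 + 1·0.125·0.194 = 0.50995.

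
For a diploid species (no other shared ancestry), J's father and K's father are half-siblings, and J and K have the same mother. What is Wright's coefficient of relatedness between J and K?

Wright's path rule: contributions from independent ancestry routes add.
J and K are related in two ways: half first cousins through their fathers (r = 1/16) and half-sibs through their shared mother (r = 1/4).
r = 1/16 + 1/4 = 0.3125.

0.3125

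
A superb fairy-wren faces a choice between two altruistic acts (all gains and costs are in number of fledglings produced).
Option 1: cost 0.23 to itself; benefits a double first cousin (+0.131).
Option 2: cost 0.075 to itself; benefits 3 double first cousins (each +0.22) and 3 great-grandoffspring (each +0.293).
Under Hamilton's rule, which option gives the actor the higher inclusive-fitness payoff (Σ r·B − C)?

Option 2

Option 1: r to a double first cousin = 0.25.
Option 1: Σ r·B − C = (1·0.25·0.131) − 0.23 = -0.19725.
Option 2: r to a double first cousin = 0.25.
Option 2: r to a great-grandoffspring = 0.125.
Option 2: Σ r·B − C = (3·0.25·0.22 + 3·0.125·0.293) − 0.075 = 0.199875.
Option 2 has the higher net inclusive-fitness payoff.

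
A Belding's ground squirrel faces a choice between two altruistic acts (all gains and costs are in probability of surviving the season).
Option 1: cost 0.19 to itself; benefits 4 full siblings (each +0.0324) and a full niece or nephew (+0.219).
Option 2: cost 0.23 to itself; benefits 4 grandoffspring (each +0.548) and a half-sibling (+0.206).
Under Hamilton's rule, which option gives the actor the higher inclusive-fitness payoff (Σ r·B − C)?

Option 2

Option 1: r to a full sibling = 0.5.
Option 1: r to a full niece or nephew = 0.25.
Option 1: Σ r·B − C = (4·0.5·0.0324 + 1·0.25·0.219) − 0.19 = -0.07045.
Option 2: r to a grandoffspring = 0.25.
Option 2: r to a half-sibling = 0.25.
Option 2: Σ r·B − C = (4·0.25·0.548 + 1·0.25·0.206) − 0.23 = 0.3695.
Option 2 has the higher net inclusive-fitness payoff.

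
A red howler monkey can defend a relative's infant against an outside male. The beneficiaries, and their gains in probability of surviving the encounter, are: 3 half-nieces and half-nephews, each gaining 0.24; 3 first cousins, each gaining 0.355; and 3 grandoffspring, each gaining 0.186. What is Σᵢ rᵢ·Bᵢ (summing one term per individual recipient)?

0.362625

r to a half-niece or half-nephew = 0.125 (half-aunt/uncle↔niece/nephew: one path of length 3: r = (1/2)^3 = 1/8).
r to a first cousin = 0.125 (first cousins share one grandparent pair — two paths of length 4: r = 2·(1/2)^4 = 1/8).
r to a grandoffspring = 1/4 (two parent–offspring links: r = (1/2)^2 = 1/4).
Summing one r·B term per recipient: 3·0.125·0.24 + 3·0.125·0.355 + 3·0.25·0.186 = 0.362625.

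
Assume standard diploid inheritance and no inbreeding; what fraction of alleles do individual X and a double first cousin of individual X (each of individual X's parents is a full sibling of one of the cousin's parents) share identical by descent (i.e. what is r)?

0.25

Each parent–offspring link contributes a factor of 1/2, and independent paths through distinct common ancestors add.
Double first cousins share both grandparent pairs — four paths of length 4: r = 4·(1/2)^4 = 1/4.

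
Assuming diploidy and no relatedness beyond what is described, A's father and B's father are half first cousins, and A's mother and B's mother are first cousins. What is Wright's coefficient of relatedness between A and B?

Independent pedigree routes through distinct common ancestors add.
A and B are related in two ways: half second cousins through their fathers (r = 1/64) and second cousins through their mothers (r = 1/32).
r = 1/64 + 1/32 = 3/64 = 0.046875.

0.046875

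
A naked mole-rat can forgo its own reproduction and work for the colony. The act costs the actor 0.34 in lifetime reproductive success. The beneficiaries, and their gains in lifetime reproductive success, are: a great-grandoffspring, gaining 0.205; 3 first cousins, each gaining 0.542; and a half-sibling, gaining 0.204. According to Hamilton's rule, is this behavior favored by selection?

No

Hamilton's rule: the trait is favored when the sum of r·B over every recipient exceeds the actor's cost C.
r to a great-grandoffspring = 0.125 (three parent–offspring links: r = (1/2)^3 = 1/8).
r to a first cousin = 0.125 (first cousins share one grandparent pair — two paths of length 4: r = 2·(1/2)^4 = 1/8).
r to a half-sibling = 0.25 (half-sibs share one parent — one path of length 2: r = (1/2)^2 = 1/4).
Summing one r·B term per recipient: 1·0.125·0.205 + 3·0.125·0.542 + 1·0.25·0.204 = 0.279875.
0.279875 < 0.34: the indirect benefit is less than the cost.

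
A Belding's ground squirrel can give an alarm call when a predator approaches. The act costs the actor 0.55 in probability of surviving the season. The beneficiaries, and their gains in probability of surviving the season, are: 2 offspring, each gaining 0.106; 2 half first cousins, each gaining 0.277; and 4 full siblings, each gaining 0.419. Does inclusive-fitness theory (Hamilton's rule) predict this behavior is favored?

Yes

Hamilton's rule: the trait is favored when the sum of r·B over every recipient exceeds the actor's cost C.
r to an offspring = 1/2 (one parent–offspring link: r = (1/2)^1 = 1/2).
r to a half first cousin = 0.0625 (half first cousins share one grandparent — one path of length 4: r = (1/2)^4 = 1/16).
r to a full sibling = 0.5 (full sibs share both parents — two paths of length 2: r = 2·(1/2)^2 = 1/2).
Summing one r·B term per recipient: 2·0.5·0.106 + 2·0.0625·0.277 + 4·0.5·0.419 = 0.978625.
0.978625 > 0.55: the indirect benefit exceeds the cost.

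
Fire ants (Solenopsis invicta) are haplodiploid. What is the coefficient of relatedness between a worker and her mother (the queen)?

0.5

One meiotic link between diploid queen and diploid daughter: r = 1/2.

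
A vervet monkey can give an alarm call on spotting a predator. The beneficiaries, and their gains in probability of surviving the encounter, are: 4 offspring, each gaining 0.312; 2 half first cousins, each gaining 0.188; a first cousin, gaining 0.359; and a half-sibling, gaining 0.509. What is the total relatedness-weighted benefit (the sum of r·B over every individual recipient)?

0.819625

r to an offspring = 0.5 (one parent–offspring link: r = (1/2)^1 = 1/2).
r to a half first cousin = 0.0625 (half first cousins share one grandparent — one path of length 4: r = (1/2)^4 = 1/16).
r to a first cousin = 1/8 (first cousins share one grandparent pair — two paths of length 4: r = 2·(1/2)^4 = 1/8).
r to a half-sibling = 0.25 (half-sibs share one parent — one path of length 2: r = (1/2)^2 = 1/4).
Summing one r·B term per recipient: 4·0.5·0.312 + 2·0.0625·0.188 + 1·0.125·0.359 + 1·0.25·0.509 = 0.819625.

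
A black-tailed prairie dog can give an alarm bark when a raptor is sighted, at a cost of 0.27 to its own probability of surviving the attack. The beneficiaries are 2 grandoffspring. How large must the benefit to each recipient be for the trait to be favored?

0.54

r to a grandoffspring = 0.25 (two parent–offspring links: r = (1/2)^2 = 1/4).
Hamilton's rule with n recipients of equal r: n·r·B > C, so B > C/(n·r) = 0.27/(2·0.25) = 0.54.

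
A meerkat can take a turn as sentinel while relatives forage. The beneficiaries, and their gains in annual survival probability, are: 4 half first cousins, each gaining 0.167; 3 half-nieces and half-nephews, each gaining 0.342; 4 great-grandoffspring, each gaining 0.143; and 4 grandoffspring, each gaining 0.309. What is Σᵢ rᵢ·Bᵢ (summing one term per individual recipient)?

r to a half first cousin = 0.0625 (half first cousins share one grandparent — one path of length 4: r = (1/2)^4 = 1/16).
r to a half-niece or half-nephew = 0.125 (half-aunt/uncle↔niece/nephew: one path of length 3: r = (1/2)^3 = 1/8).
r to a great-grandoffspring = 1/8 (three parent–offspring links: r = (1/2)^3 = 1/8).
r to a grandoffspring = 0.25 (two parent–offspring links: r = (1/2)^2 = 1/4).
Summing one r·B term per recipient: 4·0.0625·0.167 + 3·0.125·0.342 + 4·0.125·0.143 + 4·0.25·0.309 = 0.5505.

0.5505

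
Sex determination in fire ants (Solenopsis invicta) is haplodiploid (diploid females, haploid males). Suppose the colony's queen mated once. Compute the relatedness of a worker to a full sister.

Haplodiploid full sisters inherit their father's entire haploid genome identically (contributing 1/2) and on average half of their mother's contribution (1/2 · 1/2 = 1/4); r = 1/2 + 1/4 = 3/4.

0.75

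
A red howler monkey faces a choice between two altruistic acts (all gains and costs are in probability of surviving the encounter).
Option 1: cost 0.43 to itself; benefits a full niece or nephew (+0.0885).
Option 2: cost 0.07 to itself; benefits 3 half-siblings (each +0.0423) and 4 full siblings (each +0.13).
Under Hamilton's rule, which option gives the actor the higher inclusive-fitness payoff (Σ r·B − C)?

Option 1: r to a full niece or nephew = 0.25.
Option 1: Σ r·B − C = (1·0.25·0.0885) − 0.43 = -0.407875.
Option 2: r to a half-sibling = 0.25.
Option 2: r to a full sibling = 0.5.
Option 2: Σ r·B − C = (3·0.25·0.0423 + 4·0.5·0.13) − 0.07 = 0.221725.
Option 2 has the higher net inclusive-fitness payoff.

Option 2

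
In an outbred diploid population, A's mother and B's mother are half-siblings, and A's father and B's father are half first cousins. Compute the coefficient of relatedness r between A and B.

0.078125

With two independent routes of shared ancestry, r is the sum of the two contributions.
A and B are related in two ways: half first cousins through their mothers (r = 1/16) and half second cousins through their fathers (r = 1/64).
r = 1/16 + 1/64 = 5/64 = 0.078125.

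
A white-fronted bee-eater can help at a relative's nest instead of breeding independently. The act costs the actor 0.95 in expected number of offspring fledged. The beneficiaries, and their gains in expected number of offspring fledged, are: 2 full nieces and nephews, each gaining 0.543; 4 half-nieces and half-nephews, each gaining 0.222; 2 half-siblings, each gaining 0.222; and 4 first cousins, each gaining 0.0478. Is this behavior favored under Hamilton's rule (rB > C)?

No

Hamilton's rule: the trait is favored when the sum of r·B over every recipient exceeds the actor's cost C.
r to a full niece or nephew = 0.25 (full aunt/uncle↔niece/nephew: two paths of length 3 through the shared grandparent pair: r = 2·(1/2)^3 = 1/4).
r to a half-niece or half-nephew = 0.125 (half-aunt/uncle↔niece/nephew: one path of length 3: r = (1/2)^3 = 1/8).
r to a half-sibling = 1/4 (half-sibs share one parent — one path of length 2: r = (1/2)^2 = 1/4).
r to a first cousin = 0.125 (first cousins share one grandparent pair — two paths of length 4: r = 2·(1/2)^4 = 1/8).
Summing one r·B term per recipient: 2·0.25·0.543 + 4·0.125·0.222 + 2·0.25·0.222 + 4·0.125·0.0478 = 0.5174.
0.5174 < 0.95: the indirect benefit is less than the cost.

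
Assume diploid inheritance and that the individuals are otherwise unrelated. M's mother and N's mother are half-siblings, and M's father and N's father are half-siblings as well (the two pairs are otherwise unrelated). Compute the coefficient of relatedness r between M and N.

Independent pedigree routes through distinct common ancestors add.
M and N are related in two ways: half first cousins through their mothers (r = 1/16) and half first cousins through their fathers (r = 1/16).
r = 1/16 + 1/16 = 0.125.

0.125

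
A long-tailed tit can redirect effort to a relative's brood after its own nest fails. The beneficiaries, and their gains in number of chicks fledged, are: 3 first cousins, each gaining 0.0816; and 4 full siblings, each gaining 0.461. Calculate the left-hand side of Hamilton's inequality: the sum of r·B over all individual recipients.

r to a first cousin = 1/8 (first cousins share one grandparent pair — two paths of length 4: r = 2·(1/2)^4 = 1/8).
r to a full sibling = 0.5 (full sibs share both parents — two paths of length 2: r = 2·(1/2)^2 = 1/2).
Summing one r·B term per recipient: 3·0.125·0.0816 + 4·0.5·0.461 = 0.9526.

0.9526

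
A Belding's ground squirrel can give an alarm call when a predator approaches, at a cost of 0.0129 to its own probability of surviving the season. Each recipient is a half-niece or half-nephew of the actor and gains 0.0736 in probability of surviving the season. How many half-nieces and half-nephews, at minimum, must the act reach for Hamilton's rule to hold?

2

r to a half-niece or half-nephew = 0.125 (half-aunt/uncle↔niece/nephew: one path of length 3: r = (1/2)^3 = 1/8).
Hamilton's rule: n·r·B > C  ⇒  n > C/(r·B) = 0.0129/(0.125·0.0736) = 1.402.
The smallest integer exceeding 1.402 is 2.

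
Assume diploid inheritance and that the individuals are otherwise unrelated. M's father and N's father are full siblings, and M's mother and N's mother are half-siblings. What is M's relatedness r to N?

0.1875

With two independent routes of shared ancestry, r is the sum of the two contributions.
M and N are related in two ways: first cousins through their fathers (r = 1/8) and half first cousins through their mothers (r = 1/16).
r = 1/8 + 1/16 = 0.1875.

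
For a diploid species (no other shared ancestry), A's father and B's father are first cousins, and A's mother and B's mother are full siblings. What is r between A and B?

0.15625

With two independent routes of shared ancestry, r is the sum of the two contributions.
A and B are related in two ways: second cousins through their fathers (r = 1/32) and first cousins through their mothers (r = 1/8).
r = 1/32 + 1/8 = 0.15625.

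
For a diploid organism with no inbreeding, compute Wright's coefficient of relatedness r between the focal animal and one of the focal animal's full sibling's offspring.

0.25

Each parent–offspring link contributes a factor of 1/2, and independent paths through distinct common ancestors add.
Full aunt/uncle↔niece/nephew: two paths of length 3 through the shared grandparent pair: r = 2·(1/2)^3 = 1/4.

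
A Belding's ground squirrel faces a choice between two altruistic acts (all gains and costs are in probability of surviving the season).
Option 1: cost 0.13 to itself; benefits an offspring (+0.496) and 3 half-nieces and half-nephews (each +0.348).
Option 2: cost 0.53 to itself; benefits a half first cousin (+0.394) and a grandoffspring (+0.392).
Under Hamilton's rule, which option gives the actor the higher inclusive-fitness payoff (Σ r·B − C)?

Option 1: r to an offspring = 0.5.
Option 1: r to a half-niece or half-nephew = 0.125.
Option 1: Σ r·B − C = (1·0.5·0.496 + 3·0.125·0.348) − 0.13 = 0.2485.
Option 2: r to a half first cousin = 0.0625.
Option 2: r to a grandoffspring = 0.25.
Option 2: Σ r·B − C = (1·0.0625·0.394 + 1·0.25·0.392) − 0.53 = -0.407375.
Option 1 has the higher net inclusive-fitness payoff.

Option 1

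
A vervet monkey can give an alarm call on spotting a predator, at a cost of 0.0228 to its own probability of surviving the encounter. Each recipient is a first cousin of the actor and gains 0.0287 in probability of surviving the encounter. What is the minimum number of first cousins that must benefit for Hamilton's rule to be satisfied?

r to a first cousin = 0.125 (first cousins share one grandparent pair — two paths of length 4: r = 2·(1/2)^4 = 1/8).
Hamilton's rule: n·r·B > C  ⇒  n > C/(r·B) = 0.0228/(0.125·0.0287) = 6.355.
The smallest integer exceeding 6.355 is 7.

7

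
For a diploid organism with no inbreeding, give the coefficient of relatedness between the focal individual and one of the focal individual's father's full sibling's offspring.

0.125

Each parent–offspring link contributes a factor of 1/2, and independent paths through distinct common ancestors add.
First cousins share one grandparent pair — two paths of length 4: r = 2·(1/2)^4 = 1/8.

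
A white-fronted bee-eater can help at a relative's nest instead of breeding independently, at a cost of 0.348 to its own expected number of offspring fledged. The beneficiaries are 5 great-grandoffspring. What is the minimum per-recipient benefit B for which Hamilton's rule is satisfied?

r to a great-grandoffspring = 0.125 (three parent–offspring links: r = (1/2)^3 = 1/8).
Hamilton's rule with n recipients of equal r: n·r·B > C, so B > C/(n·r) = 0.348/(5·0.125) = 0.5568.

0.5568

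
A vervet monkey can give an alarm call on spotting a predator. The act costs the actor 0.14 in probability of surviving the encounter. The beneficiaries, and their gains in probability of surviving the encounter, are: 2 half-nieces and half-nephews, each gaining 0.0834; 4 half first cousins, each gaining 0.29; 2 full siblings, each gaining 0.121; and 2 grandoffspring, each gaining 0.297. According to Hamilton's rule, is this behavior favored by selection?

Hamilton's rule: the trait is favored when the sum of r·B over every recipient exceeds the actor's cost C.
r to a half-niece or half-nephew = 1/8 (half-aunt/uncle↔niece/nephew: one path of length 3: r = (1/2)^3 = 1/8).
r to a half first cousin = 0.0625 (half first cousins share one grandparent — one path of length 4: r = (1/2)^4 = 1/16).
r to a full sibling = 1/2 (full sibs share both parents — two paths of length 2: r = 2·(1/2)^2 = 1/2).
r to a grandoffspring = 1/4 (two parent–offspring links: r = (1/2)^2 = 1/4).
Summing one r·B term per recipient: 2·0.125·0.0834 + 4·0.0625·0.29 + 2·0.5·0.121 + 2·0.25·0.297 = 0.36285.
0.36285 > 0.14: the indirect benefit exceeds the cost.

Yes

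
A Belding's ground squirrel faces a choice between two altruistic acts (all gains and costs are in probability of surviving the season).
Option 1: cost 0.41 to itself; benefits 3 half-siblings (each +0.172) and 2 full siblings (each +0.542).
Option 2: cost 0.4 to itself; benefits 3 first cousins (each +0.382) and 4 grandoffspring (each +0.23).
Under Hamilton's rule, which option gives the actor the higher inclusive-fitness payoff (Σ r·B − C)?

Option 1: r to a half-sibling = 0.25.
Option 1: r to a full sibling = 0.5.
Option 1: Σ r·B − C = (3·0.25·0.172 + 2·0.5·0.542) − 0.41 = 0.261.
Option 2: r to a first cousin = 0.125.
Option 2: r to a grandoffspring = 0.25.
Option 2: Σ r·B − C = (3·0.125·0.382 + 4·0.25·0.23) − 0.4 = -0.02675.
Option 1 has the higher net inclusive-fitness payoff.

Option 1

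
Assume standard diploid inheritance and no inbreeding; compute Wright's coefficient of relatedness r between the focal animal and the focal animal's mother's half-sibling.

Each parent–offspring link contributes a factor of 1/2, and independent paths through distinct common ancestors add.
Half-aunt/uncle↔niece/nephew: one path of length 3: r = (1/2)^3 = 1/8.

0.125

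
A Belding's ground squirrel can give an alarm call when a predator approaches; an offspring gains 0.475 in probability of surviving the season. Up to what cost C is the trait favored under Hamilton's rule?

r to an offspring = 0.5 (one parent–offspring link: r = (1/2)^1 = 1/2).
Hamilton's rule: n·r·B > C, so the trait is favored while C < n·r·B = 1·0.5·0.475 = 0.2375.

0.2375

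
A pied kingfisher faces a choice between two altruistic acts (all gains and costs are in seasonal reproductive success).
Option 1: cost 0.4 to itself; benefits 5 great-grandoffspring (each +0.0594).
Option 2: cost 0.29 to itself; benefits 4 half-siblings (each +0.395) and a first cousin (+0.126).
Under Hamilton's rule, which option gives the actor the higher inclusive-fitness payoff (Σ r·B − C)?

Option 2

Option 1: r to a great-grandoffspring = 0.125.
Option 1: Σ r·B − C = (5·0.125·0.0594) − 0.4 = -0.362875.
Option 2: r to a half-sibling = 0.25.
Option 2: r to a first cousin = 0.125.
Option 2: Σ r·B − C = (4·0.25·0.395 + 1·0.125·0.126) − 0.29 = 0.12075.
Option 2 has the higher net inclusive-fitness payoff.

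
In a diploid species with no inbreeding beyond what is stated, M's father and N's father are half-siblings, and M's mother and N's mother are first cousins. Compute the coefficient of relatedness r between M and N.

0.09375

With two independent routes of shared ancestry, r is the sum of the two contributions.
M and N are related in two ways: half first cousins through their fathers (r = 1/16) and second cousins through their mothers (r = 1/32).
r = 1/16 + 1/32 = 3/32 = 0.09375.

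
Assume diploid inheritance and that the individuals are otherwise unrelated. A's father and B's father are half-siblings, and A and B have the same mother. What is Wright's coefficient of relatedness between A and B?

Wright's path rule: contributions from independent ancestry routes add.
A and B are related in two ways: half first cousins through their fathers (r = 1/16) and half-sibs through their shared mother (r = 1/4).
r = 1/16 + 1/4 = 5/16 = 0.3125.

0.3125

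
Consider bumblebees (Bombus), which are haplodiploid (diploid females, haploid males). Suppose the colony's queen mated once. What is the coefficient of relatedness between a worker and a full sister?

0.75

Haplodiploid full sisters inherit their father's entire haploid genome identically (contributing 1/2) and on average half of their mother's contribution (1/2 · 1/2 = 1/4); r = 1/2 + 1/4 = 3/4.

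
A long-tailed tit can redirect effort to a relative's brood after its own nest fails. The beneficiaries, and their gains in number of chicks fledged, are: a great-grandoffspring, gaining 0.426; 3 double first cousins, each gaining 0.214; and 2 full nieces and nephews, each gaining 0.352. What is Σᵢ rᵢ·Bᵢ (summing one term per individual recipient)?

r to a great-grandoffspring = 0.125 (three parent–offspring links: r = (1/2)^3 = 1/8).
r to a double first cousin = 1/4 (double first cousins share both grandparent pairs — four paths of length 4: r = 4·(1/2)^4 = 1/4).
r to a full niece or nephew = 1/4 (full aunt/uncle↔niece/nephew: two paths of length 3 through the shared grandparent pair: r = 2·(1/2)^3 = 1/4).
Summing one r·B term per recipient: 1·0.125·0.426 + 3·0.25·0.214 + 2·0.25·0.352 = 0.38975.

0.38975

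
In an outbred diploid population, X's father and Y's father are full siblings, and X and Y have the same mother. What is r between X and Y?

0.375

With two independent routes of shared ancestry, r is the sum of the two contributions.
X and Y are related in two ways: first cousins through their fathers (r = 1/8) and half-sibs through their shared mother (r = 1/4).
r = 1/8 + 1/4 = 0.375.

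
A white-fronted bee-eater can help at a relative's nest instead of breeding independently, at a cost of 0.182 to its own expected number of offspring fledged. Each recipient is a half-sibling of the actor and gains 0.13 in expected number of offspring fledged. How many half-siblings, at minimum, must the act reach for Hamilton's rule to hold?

r to a half-sibling = 1/4 (half-sibs share one parent — one path of length 2: r = (1/2)^2 = 1/4).
Hamilton's rule: n·r·B > C  ⇒  n > C/(r·B) = 0.182/(0.25·0.13) = 5.6.
The smallest integer exceeding 5.6 is 6.

6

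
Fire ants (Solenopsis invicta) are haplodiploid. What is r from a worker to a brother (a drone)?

0.25

Her haploid brother carries none of their father's genes and a random half of their mother's genome; that half matches the maternal half of her own genome with probability 1/2: r = 1/2 · 1/2 = 1/4.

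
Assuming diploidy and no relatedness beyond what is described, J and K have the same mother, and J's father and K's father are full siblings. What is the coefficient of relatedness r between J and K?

Relatedness sums over independent paths through distinct common ancestors.
J and K are related in two ways: half-sibs through their shared mother (r = 1/4) and first cousins through their fathers (r = 1/8).
r = 1/4 + 1/8 = 0.375.

0.375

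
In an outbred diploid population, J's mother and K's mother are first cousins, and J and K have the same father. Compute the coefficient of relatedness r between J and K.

0.28125

Wright's path rule: contributions from independent ancestry routes add.
J and K are related in two ways: second cousins through their mothers (r = 1/32) and half-sibs through their shared father (r = 1/4).
r = 1/32 + 1/4 = 9/32 = 0.28125.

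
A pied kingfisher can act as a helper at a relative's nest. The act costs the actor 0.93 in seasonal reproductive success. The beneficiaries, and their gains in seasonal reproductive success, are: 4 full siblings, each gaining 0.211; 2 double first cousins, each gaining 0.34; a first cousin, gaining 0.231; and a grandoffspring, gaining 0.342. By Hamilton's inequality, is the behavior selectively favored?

No

Hamilton's rule: the trait is favored when the sum of r·B over every recipient exceeds the actor's cost C.
r to a full sibling = 1/2 (full sibs share both parents — two paths of length 2: r = 2·(1/2)^2 = 1/2).
r to a double first cousin = 1/4 (double first cousins share both grandparent pairs — four paths of length 4: r = 4·(1/2)^4 = 1/4).
r to a first cousin = 0.125 (first cousins share one grandparent pair — two paths of length 4: r = 2·(1/2)^4 = 1/8).
r to a grandoffspring = 1/4 (two parent–offspring links: r = (1/2)^2 = 1/4).
Summing one r·B term per recipient: 4·0.5·0.211 + 2·0.25·0.34 + 1·0.125·0.231 + 1·0.25·0.342 = 0.706375.
0.706375 < 0.93: the indirect benefit is less than the cost.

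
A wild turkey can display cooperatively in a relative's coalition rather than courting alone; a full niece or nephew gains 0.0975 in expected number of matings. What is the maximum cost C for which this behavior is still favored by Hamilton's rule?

0.024375

r to a full niece or nephew = 0.25 (full aunt/uncle↔niece/nephew: two paths of length 3 through the shared grandparent pair: r = 2·(1/2)^3 = 1/4).
Hamilton's rule: n·r·B > C, so the trait is favored while C < n·r·B = 1·0.25·0.0975 = 0.024375.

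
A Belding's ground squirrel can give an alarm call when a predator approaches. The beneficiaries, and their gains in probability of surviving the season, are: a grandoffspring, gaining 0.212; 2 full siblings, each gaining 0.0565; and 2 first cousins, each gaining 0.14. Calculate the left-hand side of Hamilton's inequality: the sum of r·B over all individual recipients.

r to a grandoffspring = 0.25 (two parent–offspring links: r = (1/2)^2 = 1/4).
r to a full sibling = 1/2 (full sibs share both parents — two paths of length 2: r = 2·(1/2)^2 = 1/2).
r to a first cousin = 1/8 (first cousins share one grandparent pair — two paths of length 4: r = 2·(1/2)^4 = 1/8).
Summing one r·B term per recipient: 1·0.25·0.212 + 2·0.5·0.0565 + 2·0.125·0.14 = 0.1445.

0.1445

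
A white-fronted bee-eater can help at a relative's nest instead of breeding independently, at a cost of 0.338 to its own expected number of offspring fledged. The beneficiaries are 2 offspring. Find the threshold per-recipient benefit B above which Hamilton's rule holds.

0.338

r to an offspring = 0.5 (one parent–offspring link: r = (1/2)^1 = 1/2).
Hamilton's rule with n recipients of equal r: n·r·B > C, so B > C/(n·r) = 0.338/(2·0.5) = 0.338.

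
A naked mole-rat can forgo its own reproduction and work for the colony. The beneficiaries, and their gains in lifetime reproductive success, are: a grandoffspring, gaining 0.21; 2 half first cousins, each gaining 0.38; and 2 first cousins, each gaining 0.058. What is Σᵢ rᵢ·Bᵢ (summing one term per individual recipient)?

r to a grandoffspring = 1/4 (two parent–offspring links: r = (1/2)^2 = 1/4).
r to a half first cousin = 0.0625 (half first cousins share one grandparent — one path of length 4: r = (1/2)^4 = 1/16).
r to a first cousin = 0.125 (first cousins share one grandparent pair — two paths of length 4: r = 2·(1/2)^4 = 1/8).
Summing one r·B term per recipient: 1·0.25·0.21 + 2·0.0625·0.38 + 2·0.125·0.058 = 0.1145.

0.1145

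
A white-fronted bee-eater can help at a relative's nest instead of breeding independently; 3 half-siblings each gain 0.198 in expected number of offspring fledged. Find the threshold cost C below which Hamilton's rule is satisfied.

0.1485

r to a half-sibling = 0.25 (half-sibs share one parent — one path of length 2: r = (1/2)^2 = 1/4).
Hamilton's rule: n·r·B > C, so the trait is favored while C < n·r·B = 3·0.25·0.198 = 0.1485.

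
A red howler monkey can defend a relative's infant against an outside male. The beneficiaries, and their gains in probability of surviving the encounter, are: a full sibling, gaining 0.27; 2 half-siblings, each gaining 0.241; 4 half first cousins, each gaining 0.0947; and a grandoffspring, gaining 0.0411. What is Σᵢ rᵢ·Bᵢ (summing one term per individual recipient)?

r to a full sibling = 0.5 (full sibs share both parents — two paths of length 2: r = 2·(1/2)^2 = 1/2).
r to a half-sibling = 1/4 (half-sibs share one parent — one path of length 2: r = (1/2)^2 = 1/4).
r to a half first cousin = 0.0625 (half first cousins share one grandparent — one path of length 4: r = (1/2)^4 = 1/16).
r to a grandoffspring = 1/4 (two parent–offspring links: r = (1/2)^2 = 1/4).
Summing one r·B term per recipient: 1·0.5·0.27 + 2·0.25·0.241 + 4·0.0625·0.0947 + 1·0.25·0.0411 = 0.28945.

0.28945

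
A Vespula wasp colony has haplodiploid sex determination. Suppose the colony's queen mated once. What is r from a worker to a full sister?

Haplodiploid full sisters inherit their father's entire haploid genome identically (contributing 1/2) and on average half of their mother's contribution (1/2 · 1/2 = 1/4); r = 1/2 + 1/4 = 3/4.

0.75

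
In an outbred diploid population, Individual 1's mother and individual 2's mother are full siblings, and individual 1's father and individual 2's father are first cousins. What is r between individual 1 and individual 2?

0.15625

With two independent routes of shared ancestry, r is the sum of the two contributions.
Individual 1 and individual 2 are related in two ways: first cousins through their mothers (r = 1/8) and second cousins through their fathers (r = 1/32).
r = 1/8 + 1/32 = 5/32 = 0.15625.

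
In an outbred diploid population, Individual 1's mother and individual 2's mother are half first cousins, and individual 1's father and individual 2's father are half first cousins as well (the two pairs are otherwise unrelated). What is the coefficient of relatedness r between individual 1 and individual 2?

Independent pedigree routes through distinct common ancestors add.
Individual 1 and individual 2 are related in two ways: half second cousins through their mothers (r = 1/64) and half second cousins through their fathers (r = 1/64).
r = 1/64 + 1/64 = 1/32 = 0.03125.

0.03125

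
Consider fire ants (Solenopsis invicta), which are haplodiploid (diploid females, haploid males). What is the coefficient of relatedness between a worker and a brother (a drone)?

0.25

Her haploid brother carries none of their father's genes and a random half of their mother's genome; that half matches the maternal half of her own genome with probability 1/2: r = 1/2 · 1/2 = 1/4.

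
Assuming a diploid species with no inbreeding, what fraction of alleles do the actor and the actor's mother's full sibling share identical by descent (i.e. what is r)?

Each parent–offspring link contributes a factor of 1/2, and independent paths through distinct common ancestors add.
Full aunt/uncle↔niece/nephew: two paths of length 3 through the shared grandparent pair: r = 2·(1/2)^3 = 1/4.

0.25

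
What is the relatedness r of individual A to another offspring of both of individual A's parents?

0.5

Each parent–offspring link contributes a factor of 1/2, and independent paths through distinct common ancestors add.
Full sibs share both parents — two paths of length 2: r = 2·(1/2)^2 = 1/2.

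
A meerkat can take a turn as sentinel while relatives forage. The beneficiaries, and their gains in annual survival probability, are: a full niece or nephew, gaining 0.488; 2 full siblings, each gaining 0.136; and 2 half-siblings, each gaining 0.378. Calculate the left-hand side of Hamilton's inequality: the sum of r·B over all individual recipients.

0.447

r to a full niece or nephew = 1/4 (full aunt/uncle↔niece/nephew: two paths of length 3 through the shared grandparent pair: r = 2·(1/2)^3 = 1/4).
r to a full sibling = 0.5 (full sibs share both parents — two paths of length 2: r = 2·(1/2)^2 = 1/2).
r to a half-sibling = 1/4 (half-sibs share one parent — one path of length 2: r = (1/2)^2 = 1/4).
Summing one r·B term per recipient: 1·0.25·0.488 + 2·0.5·0.136 + 2·0.25·0.378 = 0.447.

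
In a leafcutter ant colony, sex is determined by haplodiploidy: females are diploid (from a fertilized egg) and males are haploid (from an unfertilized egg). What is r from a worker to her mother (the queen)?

One meiotic link between diploid queen and diploid daughter: r = 1/2.

0.5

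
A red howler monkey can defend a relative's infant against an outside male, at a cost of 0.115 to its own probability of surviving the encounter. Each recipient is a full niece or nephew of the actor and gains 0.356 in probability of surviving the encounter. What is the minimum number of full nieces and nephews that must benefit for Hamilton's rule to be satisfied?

2

r to a full niece or nephew = 1/4 (full aunt/uncle↔niece/nephew: two paths of length 3 through the shared grandparent pair: r = 2·(1/2)^3 = 1/4).
Hamilton's rule: n·r·B > C  ⇒  n > C/(r·B) = 0.115/(0.25·0.356) = 1.292.
The smallest integer exceeding 1.292 is 2.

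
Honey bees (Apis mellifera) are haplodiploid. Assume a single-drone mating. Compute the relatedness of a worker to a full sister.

0.75

Haplodiploid full sisters inherit their father's entire haploid genome identically (contributing 1/2) and on average half of their mother's contribution (1/2 · 1/2 = 1/4); r = 1/2 + 1/4 = 3/4.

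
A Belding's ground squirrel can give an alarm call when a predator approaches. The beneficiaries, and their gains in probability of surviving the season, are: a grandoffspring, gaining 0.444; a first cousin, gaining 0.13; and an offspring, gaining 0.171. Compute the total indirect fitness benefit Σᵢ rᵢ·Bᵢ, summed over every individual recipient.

r to a grandoffspring = 1/4 (two parent–offspring links: r = (1/2)^2 = 1/4).
r to a first cousin = 0.125 (first cousins share one grandparent pair — two paths of length 4: r = 2·(1/2)^4 = 1/8).
r to an offspring = 0.5 (one parent–offspring link: r = (1/2)^1 = 1/2).
Summing one r·B term per recipient: 1·0.25·0.444 + 1·0.125·0.13 + 1·0.5·0.171 = 0.21275.

0.21275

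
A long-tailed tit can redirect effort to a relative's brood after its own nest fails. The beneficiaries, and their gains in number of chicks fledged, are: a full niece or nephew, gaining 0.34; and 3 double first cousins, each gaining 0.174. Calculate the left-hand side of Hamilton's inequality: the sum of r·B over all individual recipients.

r to a full niece or nephew = 1/4 (full aunt/uncle↔niece/nephew: two paths of length 3 through the shared grandparent pair: r = 2·(1/2)^3 = 1/4).
r to a double first cousin = 0.25 (double first cousins share both grandparent pairs — four paths of length 4: r = 4·(1/2)^4 = 1/4).
Summing one r·B term per recipient: 1·0.25·0.34 + 3·0.25·0.174 = 0.2155.

0.2155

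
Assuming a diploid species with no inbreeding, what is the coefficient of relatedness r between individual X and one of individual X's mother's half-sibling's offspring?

0.0625

Each parent–offspring link contributes a factor of 1/2, and independent paths through distinct common ancestors add.
Half first cousins share one grandparent — one path of length 4: r = (1/2)^4 = 1/16.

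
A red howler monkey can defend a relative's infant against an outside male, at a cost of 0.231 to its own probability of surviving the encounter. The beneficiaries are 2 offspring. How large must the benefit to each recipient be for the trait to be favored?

0.231

r to an offspring = 0.5 (one parent–offspring link: r = (1/2)^1 = 1/2).
Hamilton's rule with n recipients of equal r: n·r·B > C, so B > C/(n·r) = 0.231/(2·0.5) = 0.231.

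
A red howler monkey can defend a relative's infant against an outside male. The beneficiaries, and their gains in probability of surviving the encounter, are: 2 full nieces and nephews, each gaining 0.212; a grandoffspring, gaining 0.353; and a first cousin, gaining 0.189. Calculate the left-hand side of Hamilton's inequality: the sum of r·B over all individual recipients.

r to a full niece or nephew = 1/4 (full aunt/uncle↔niece/nephew: two paths of length 3 through the shared grandparent pair: r = 2·(1/2)^3 = 1/4).
r to a grandoffspring = 1/4 (two parent–offspring links: r = (1/2)^2 = 1/4).
r to a first cousin = 0.125 (first cousins share one grandparent pair — two paths of length 4: r = 2·(1/2)^4 = 1/8).
Summing one r·B term per recipient: 2·0.25·0.212 + 1·0.25·0.353 + 1·0.125·0.189 = 0.217875.

0.217875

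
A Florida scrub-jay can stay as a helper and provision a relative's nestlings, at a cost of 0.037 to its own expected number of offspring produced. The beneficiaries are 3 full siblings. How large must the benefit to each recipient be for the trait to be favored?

r to a full sibling = 1/2 (full sibs share both parents — two paths of length 2: r = 2·(1/2)^2 = 1/2).
Hamilton's rule with n recipients of equal r: n·r·B > C, so B > C/(n·r) = 0.037/(3·0.5) = 0.0247.

0.0247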